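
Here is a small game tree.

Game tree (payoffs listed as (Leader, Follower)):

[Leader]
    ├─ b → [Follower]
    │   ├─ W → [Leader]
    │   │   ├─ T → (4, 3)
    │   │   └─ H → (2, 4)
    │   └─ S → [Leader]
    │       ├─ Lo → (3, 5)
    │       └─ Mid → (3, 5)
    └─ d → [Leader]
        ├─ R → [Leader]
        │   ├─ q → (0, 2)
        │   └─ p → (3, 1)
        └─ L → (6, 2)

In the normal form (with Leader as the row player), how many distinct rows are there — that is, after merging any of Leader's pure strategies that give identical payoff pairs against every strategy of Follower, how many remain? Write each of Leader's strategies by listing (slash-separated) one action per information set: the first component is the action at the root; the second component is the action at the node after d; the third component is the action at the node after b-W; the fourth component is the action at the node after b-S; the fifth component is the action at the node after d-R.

Leader has 32 pure strategies: b/R/T/Lo/q, b/R/T/Lo/p, b/R/T/Mid/q, b/R/T/Mid/p, b/R/H/Lo/q, b/R/H/Lo/p, b/R/H/Mid/q, b/R/H/Mid/p, b/L/T/Lo/q, b/L/T/Lo/p, b/L/T/Mid/q, b/L/T/Mid/p, b/L/H/Lo/q, b/L/H/Lo/p, b/L/H/Mid/q, b/L/H/Mid/p, d/R/T/Lo/q, d/R/T/Lo/p, d/R/T/Mid/q, d/R/T/Mid/p, d/R/H/Lo/q, d/R/H/Lo/p, d/R/H/Mid/q, d/R/H/Mid/p, d/L/T/Lo/q, d/L/T/Lo/p, d/L/T/Mid/q, d/L/T/Mid/p, d/L/H/Lo/q, d/L/H/Lo/p, d/L/H/Mid/q, d/L/H/Mid/p. Columns: W, S.
{b/R/T/Lo/q, b/R/T/Lo/p, b/R/T/Mid/q, b/R/T/Mid/p, b/L/T/Lo/q, b/L/T/Lo/p, b/L/T/Mid/q, b/L/T/Mid/p} → row (4,3) (3,5)
{b/R/H/Lo/q, b/R/H/Lo/p, b/R/H/Mid/q, b/R/H/Mid/p, b/L/H/Lo/q, b/L/H/Lo/p, b/L/H/Mid/q, b/L/H/Mid/p} → row (2,4) (3,5)
{d/R/T/Lo/q, d/R/T/Mid/q, d/R/H/Lo/q, d/R/H/Mid/q} → row (0,2) (0,2)
{d/R/T/Lo/p, d/R/T/Mid/p, d/R/H/Lo/p, d/R/H/Mid/p} → row (3,1) (3,1)
{d/L/T/Lo/q, d/L/T/Lo/p, d/L/T/Mid/q, d/L/T/Mid/p, d/L/H/Lo/q, d/L/H/Lo/p, d/L/H/Mid/q, d/L/H/Mid/p} → row (6,2) (6,2)
That's 5 distinct rows out of 32 strategies.

5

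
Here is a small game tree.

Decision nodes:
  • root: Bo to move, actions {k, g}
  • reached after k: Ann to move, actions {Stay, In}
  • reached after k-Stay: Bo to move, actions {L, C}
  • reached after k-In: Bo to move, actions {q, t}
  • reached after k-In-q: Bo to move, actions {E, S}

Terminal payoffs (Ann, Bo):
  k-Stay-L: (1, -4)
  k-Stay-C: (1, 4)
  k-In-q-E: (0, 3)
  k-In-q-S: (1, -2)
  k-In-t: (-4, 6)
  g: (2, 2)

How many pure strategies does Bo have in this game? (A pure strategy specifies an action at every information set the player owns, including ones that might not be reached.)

16

Bo owns the root with actions {k, g} — two choices.
Bo owns the node after k-Stay with actions {L, C} — two choices.
Bo owns the node after k-In with actions {q, t} — two choices.
Bo owns the node after k-In-q with actions {E, S} — two choices.
A pure strategy fixes one action at each information set independently, so the count is the product 2 × 2 × 2 × 2 = 16.
(For reference, Ann has 2 pure strategies, giving a 16×2 normal-form matrix.)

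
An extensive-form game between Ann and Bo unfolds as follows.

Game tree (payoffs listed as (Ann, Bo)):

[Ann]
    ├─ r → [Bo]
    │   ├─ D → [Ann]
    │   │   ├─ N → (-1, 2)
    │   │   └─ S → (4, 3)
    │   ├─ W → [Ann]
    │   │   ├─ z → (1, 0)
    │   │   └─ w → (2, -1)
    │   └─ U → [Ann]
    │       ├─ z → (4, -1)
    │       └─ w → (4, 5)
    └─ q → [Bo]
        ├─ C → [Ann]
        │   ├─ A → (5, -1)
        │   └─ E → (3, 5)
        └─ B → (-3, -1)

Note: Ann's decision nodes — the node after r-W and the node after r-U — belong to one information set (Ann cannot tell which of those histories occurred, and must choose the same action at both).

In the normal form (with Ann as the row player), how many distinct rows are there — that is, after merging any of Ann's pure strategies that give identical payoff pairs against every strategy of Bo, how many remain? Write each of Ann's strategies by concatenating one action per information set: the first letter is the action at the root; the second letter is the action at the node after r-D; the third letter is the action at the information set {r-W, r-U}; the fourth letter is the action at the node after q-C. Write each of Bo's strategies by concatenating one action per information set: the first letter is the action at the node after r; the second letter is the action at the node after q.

6

Ann has 16 pure strategies: rNzA, rNzE, rNwA, rNwE, rSzA, rSzE, rSwA, rSwE, qNzA, qNzE, qNwA, qNwE, qSzA, qSzE, qSwA, qSwE. Columns: DC, DB, WC, WB, UC, UB.
{rNzA, rNzE} → row (-1,2) (-1,2) (1,0) (1,0) (4,-1) (4,-1)
{rNwA, rNwE} → row (-1,2) (-1,2) (2,-1) (2,-1) (4,5) (4,5)
{rSzA, rSzE} → row (4,3) (4,3) (1,0) (1,0) (4,-1) (4,-1)
{rSwA, rSwE} → row (4,3) (4,3) (2,-1) (2,-1) (4,5) (4,5)
{qNzA, qNwA, qSzA, qSwA} → row (5,-1) (-3,-1) (5,-1) (-3,-1) (5,-1) (-3,-1)
{qNzE, qNwE, qSzE, qSwE} → row (3,5) (-3,-1) (3,5) (-3,-1) (3,5) (-3,-1)
That's 6 distinct rows out of 16 strategies.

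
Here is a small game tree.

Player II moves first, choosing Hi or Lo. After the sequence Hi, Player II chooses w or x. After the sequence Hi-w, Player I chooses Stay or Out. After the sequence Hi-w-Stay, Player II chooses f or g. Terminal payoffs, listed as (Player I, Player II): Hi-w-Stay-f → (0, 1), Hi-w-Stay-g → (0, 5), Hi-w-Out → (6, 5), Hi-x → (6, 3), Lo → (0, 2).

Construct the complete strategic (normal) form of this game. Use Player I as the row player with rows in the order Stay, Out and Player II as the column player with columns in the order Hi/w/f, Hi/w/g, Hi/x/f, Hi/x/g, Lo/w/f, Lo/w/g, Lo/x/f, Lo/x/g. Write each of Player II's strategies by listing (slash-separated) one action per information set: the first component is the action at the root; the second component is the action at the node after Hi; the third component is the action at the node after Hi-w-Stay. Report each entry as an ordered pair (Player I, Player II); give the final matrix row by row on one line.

Row Stay: Hi/w/f→(0,1), Hi/w/g→(0,5), Hi/x/f→(6,3), Hi/x/g→(6,3), Lo/w/f→(0,2), Lo/w/g→(0,2), Lo/x/f→(0,2), Lo/x/g→(0,2)
Row Out: Hi/w/f→(6,5), Hi/w/g→(6,5), Hi/x/f→(6,3), Hi/x/g→(6,3), Lo/w/f→(0,2), Lo/w/g→(0,2), Lo/x/f→(0,2), Lo/x/g→(0,2)

Stay: (0,1) (0,5) (6,3) (6,3) (0,2) (0,2) (0,2) (0,2) | Out: (6,5) (6,5) (6,3) (6,3) (0,2) (0,2) (0,2) (0,2)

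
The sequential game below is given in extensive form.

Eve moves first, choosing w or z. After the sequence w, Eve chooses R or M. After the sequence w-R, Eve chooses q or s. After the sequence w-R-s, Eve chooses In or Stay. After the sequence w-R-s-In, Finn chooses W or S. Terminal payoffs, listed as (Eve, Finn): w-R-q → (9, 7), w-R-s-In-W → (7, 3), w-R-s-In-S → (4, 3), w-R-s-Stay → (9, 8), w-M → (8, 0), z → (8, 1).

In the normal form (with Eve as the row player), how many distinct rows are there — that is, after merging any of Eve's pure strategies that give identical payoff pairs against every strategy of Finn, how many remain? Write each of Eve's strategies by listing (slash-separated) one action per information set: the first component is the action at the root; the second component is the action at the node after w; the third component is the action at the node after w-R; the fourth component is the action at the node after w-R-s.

Eve has 16 pure strategies: w/R/q/In, w/R/q/Stay, w/R/s/In, w/R/s/Stay, w/M/q/In, w/M/q/Stay, w/M/s/In, w/M/s/Stay, z/R/q/In, z/R/q/Stay, z/R/s/In, z/R/s/Stay, z/M/q/In, z/M/q/Stay, z/M/s/In, z/M/s/Stay. Columns: W, S.
{w/R/q/In, w/R/q/Stay} → row (9,7) (9,7)
{w/R/s/In} → row (7,3) (4,3)
{w/R/s/Stay} → row (9,8) (9,8)
{w/M/q/In, w/M/q/Stay, w/M/s/In, w/M/s/Stay} → row (8,0) (8,0)
{z/R/q/In, z/R/q/Stay, z/R/s/In, z/R/s/Stay, z/M/q/In, z/M/q/Stay, z/M/s/In, z/M/s/Stay} → row (8,1) (8,1)
That's 5 distinct rows out of 16 strategies.

5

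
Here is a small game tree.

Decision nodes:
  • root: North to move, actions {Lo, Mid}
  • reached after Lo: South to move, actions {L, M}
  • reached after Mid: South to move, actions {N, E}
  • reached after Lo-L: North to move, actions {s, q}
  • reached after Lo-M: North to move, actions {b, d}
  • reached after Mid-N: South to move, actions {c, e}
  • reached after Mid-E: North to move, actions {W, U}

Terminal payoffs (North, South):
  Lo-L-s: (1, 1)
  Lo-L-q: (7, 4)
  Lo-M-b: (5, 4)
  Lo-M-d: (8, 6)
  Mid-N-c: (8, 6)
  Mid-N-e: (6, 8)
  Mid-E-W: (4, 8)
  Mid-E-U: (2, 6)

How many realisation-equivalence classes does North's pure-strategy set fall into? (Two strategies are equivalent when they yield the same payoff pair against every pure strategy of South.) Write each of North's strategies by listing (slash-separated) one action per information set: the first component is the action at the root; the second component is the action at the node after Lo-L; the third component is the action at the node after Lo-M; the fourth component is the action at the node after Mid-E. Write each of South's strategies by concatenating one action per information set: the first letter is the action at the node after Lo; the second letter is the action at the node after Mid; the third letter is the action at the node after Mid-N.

North has 16 pure strategies: Lo/s/b/W, Lo/s/b/U, Lo/s/d/W, Lo/s/d/U, Lo/q/b/W, Lo/q/b/U, Lo/q/d/W, Lo/q/d/U, Mid/s/b/W, Mid/s/b/U, Mid/s/d/W, Mid/s/d/U, Mid/q/b/W, Mid/q/b/U, Mid/q/d/W, Mid/q/d/U. Columns: LNc, LNe, LEc, LEe, MNc, MNe, MEc, MEe.
{Lo/s/b/W, Lo/s/b/U} → row (1,1) (1,1) (1,1) (1,1) (5,4) (5,4) (5,4) (5,4)
{Lo/s/d/W, Lo/s/d/U} → row (1,1) (1,1) (1,1) (1,1) (8,6) (8,6) (8,6) (8,6)
{Lo/q/b/W, Lo/q/b/U} → row (7,4) (7,4) (7,4) (7,4) (5,4) (5,4) (5,4) (5,4)
{Lo/q/d/W, Lo/q/d/U} → row (7,4) (7,4) (7,4) (7,4) (8,6) (8,6) (8,6) (8,6)
{Mid/s/b/W, Mid/s/d/W, Mid/q/b/W, Mid/q/d/W} → row (8,6) (6,8) (4,8) (4,8) (8,6) (6,8) (4,8) (4,8)
{Mid/s/b/U, Mid/s/d/U, Mid/q/b/U, Mid/q/d/U} → row (8,6) (6,8) (2,6) (2,6) (8,6) (6,8) (2,6) (2,6)
That's 6 distinct rows out of 16 strategies.

6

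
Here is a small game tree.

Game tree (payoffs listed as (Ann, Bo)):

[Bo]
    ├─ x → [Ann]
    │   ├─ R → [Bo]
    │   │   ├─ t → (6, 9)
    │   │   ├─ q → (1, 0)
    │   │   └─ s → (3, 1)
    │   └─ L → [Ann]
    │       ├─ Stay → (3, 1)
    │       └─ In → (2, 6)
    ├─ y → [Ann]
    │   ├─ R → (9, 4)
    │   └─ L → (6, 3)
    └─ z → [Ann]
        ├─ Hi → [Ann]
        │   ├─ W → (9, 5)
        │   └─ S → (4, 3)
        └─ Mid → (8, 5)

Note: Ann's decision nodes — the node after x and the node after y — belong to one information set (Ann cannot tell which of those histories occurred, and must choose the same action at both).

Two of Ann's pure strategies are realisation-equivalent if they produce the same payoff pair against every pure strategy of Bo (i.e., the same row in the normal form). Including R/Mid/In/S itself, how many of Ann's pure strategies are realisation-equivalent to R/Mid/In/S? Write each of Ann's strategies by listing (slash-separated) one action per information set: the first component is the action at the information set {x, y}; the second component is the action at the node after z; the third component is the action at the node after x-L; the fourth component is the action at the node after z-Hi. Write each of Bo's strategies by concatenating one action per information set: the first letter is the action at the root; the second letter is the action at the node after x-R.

4

Row for R/Mid/In/S (columns xt, xq, xs, yt, yq, ys, zt, zq, zs): (6,9) (1,0) (3,1) (9,4) (9,4) (9,4) (8,5) (8,5) (8,5).
Under R/Mid/In/S, Ann's choice at the node after x-L and at the node after z-Hi can never be reached regardless of what Bo does, so varying those choices leaves every outcome unchanged.
Holding the reachable choices fixed and varying the unreachable ones freely already gives 2 × 2 = 4 equivalent strategies.
No other strategy reproduces this row, so those 4 are the full class: R/Mid/Stay/W, R/Mid/Stay/S, R/Mid/In/W, R/Mid/In/S.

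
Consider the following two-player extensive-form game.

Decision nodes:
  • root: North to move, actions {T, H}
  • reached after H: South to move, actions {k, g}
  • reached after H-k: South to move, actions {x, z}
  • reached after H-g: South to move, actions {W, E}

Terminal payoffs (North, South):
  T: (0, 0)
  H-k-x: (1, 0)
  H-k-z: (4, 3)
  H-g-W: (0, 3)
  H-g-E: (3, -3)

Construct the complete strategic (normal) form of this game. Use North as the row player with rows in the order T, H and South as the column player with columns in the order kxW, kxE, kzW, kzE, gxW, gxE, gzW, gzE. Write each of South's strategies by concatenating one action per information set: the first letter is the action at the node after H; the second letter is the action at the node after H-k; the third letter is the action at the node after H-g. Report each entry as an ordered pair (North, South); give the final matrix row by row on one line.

Row T: kxW→(0,0), kxE→(0,0), kzW→(0,0), kzE→(0,0), gxW→(0,0), gxE→(0,0), gzW→(0,0), gzE→(0,0)
Row H: kxW→(1,0), kxE→(1,0), kzW→(4,3), kzE→(4,3), gxW→(0,3), gxE→(3,-3), gzW→(0,3), gzE→(3,-3)

T: (0,0) (0,0) (0,0) (0,0) (0,0) (0,0) (0,0) (0,0) | H: (1,0) (1,0) (4,3) (4,3) (0,3) (3,-3) (0,3) (3,-3)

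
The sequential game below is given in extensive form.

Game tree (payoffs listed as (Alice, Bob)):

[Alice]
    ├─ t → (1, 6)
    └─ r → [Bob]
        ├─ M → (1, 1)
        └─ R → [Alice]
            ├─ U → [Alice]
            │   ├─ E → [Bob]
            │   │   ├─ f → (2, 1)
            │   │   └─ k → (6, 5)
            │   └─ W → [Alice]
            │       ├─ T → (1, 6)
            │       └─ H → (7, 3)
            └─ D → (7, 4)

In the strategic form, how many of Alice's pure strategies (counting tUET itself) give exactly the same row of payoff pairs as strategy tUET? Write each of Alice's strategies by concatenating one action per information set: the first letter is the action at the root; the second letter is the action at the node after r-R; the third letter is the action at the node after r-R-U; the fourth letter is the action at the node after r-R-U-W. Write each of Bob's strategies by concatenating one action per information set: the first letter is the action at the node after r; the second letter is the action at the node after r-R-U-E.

Row for tUET (columns Mf, Mk, Rf, Rk): (1,6) (1,6) (1,6) (1,6).
Under tUET, Alice's choice at the node after r-R and at the node after r-R-U and at the node after r-R-U-W can never be reached regardless of what Bob does, so varying those choices leaves every outcome unchanged.
Holding the reachable choices fixed and varying the unreachable ones freely already gives 2 × 2 × 2 = 8 equivalent strategies.
No other strategy reproduces this row, so those 8 are the full class: tUET, tUEH, tUWT, tUWH, tDET, tDEH, tDWT, tDWH.

8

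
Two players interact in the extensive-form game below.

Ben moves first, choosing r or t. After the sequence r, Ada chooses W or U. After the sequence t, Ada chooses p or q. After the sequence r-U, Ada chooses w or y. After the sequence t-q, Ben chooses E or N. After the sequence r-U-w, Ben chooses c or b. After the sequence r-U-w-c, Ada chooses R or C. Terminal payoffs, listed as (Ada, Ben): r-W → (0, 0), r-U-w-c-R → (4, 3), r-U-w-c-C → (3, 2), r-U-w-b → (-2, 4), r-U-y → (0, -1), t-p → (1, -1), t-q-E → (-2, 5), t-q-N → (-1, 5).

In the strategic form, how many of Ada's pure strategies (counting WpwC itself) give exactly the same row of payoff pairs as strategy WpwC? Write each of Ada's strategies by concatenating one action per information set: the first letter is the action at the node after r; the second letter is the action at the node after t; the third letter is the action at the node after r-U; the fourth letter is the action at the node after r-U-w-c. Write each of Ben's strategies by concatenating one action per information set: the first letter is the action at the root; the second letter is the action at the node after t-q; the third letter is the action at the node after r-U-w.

Row for WpwC (columns rEc, rEb, rNc, rNb, tEc, tEb, tNc, tNb): (0,0) (0,0) (0,0) (0,0) (1,-1) (1,-1) (1,-1) (1,-1).
Under WpwC, Ada's choice at the node after r-U and at the node after r-U-w-c can never be reached regardless of what Ben does, so varying those choices leaves every outcome unchanged.
Holding the reachable choices fixed and varying the unreachable ones freely already gives 2 × 2 = 4 equivalent strategies.
No other strategy reproduces this row, so those 4 are the full class: WpwR, WpwC, WpyR, WpyC.

4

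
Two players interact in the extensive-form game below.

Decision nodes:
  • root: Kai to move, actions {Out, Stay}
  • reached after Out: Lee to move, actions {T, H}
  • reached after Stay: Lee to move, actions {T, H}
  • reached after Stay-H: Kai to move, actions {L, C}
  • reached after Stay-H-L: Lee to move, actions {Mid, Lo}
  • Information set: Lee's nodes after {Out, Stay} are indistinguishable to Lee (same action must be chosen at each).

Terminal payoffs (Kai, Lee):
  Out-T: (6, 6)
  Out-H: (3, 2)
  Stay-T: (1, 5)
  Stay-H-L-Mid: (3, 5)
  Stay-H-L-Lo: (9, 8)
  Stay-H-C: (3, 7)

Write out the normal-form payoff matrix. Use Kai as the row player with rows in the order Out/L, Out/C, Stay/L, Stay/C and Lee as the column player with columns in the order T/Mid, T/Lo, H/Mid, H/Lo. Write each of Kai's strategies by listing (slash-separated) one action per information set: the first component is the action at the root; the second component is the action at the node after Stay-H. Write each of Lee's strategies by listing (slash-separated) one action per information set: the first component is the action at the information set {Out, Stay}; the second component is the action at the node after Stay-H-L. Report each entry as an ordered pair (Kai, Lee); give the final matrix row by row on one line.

Row Out/L: T/Mid→(6,6), T/Lo→(6,6), H/Mid→(3,2), H/Lo→(3,2)
Row Out/C: T/Mid→(6,6), T/Lo→(6,6), H/Mid→(3,2), H/Lo→(3,2)
Row Stay/L: T/Mid→(1,5), T/Lo→(1,5), H/Mid→(3,5), H/Lo→(9,8)
Row Stay/C: T/Mid→(1,5), T/Lo→(1,5), H/Mid→(3,7), H/Lo→(3,7)

Out/L: (6,6) (6,6) (3,2) (3,2) | Out/C: (6,6) (6,6) (3,2) (3,2) | Stay/L: (1,5) (1,5) (3,5) (9,8) | Stay/C: (1,5) (1,5) (3,7) (3,7)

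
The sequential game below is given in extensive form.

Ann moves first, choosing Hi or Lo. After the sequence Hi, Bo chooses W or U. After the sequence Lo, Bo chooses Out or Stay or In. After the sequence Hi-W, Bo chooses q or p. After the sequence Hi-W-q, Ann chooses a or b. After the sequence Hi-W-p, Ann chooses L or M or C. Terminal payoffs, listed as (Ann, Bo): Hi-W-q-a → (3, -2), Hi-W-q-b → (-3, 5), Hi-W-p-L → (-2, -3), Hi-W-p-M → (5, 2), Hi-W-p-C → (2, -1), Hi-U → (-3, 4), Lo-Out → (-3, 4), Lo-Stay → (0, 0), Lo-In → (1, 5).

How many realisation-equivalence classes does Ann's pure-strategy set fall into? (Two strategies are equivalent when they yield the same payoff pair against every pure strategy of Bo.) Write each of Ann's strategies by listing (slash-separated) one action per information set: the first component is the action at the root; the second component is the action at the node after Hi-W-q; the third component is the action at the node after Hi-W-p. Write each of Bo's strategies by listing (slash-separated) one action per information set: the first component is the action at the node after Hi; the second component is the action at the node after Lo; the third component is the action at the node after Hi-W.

Ann has 12 pure strategies: Hi/a/L, Hi/a/M, Hi/a/C, Hi/b/L, Hi/b/M, Hi/b/C, Lo/a/L, Lo/a/M, Lo/a/C, Lo/b/L, Lo/b/M, Lo/b/C. Columns: W/Out/q, W/Out/p, W/Stay/q, W/Stay/p, W/In/q, W/In/p, U/Out/q, U/Out/p, U/Stay/q, U/Stay/p, U/In/q, U/In/p.
{Hi/a/L} → row (3,-2) (-2,-3) (3,-2) (-2,-3) (3,-2) (-2,-3) (-3,4) (-3,4) (-3,4) (-3,4) (-3,4) (-3,4)
{Hi/a/M} → row (3,-2) (5,2) (3,-2) (5,2) (3,-2) (5,2) (-3,4) (-3,4) (-3,4) (-3,4) (-3,4) (-3,4)
{Hi/a/C} → row (3,-2) (2,-1) (3,-2) (2,-1) (3,-2) (2,-1) (-3,4) (-3,4) (-3,4) (-3,4) (-3,4) (-3,4)
{Hi/b/L} → row (-3,5) (-2,-3) (-3,5) (-2,-3) (-3,5) (-2,-3) (-3,4) (-3,4) (-3,4) (-3,4) (-3,4) (-3,4)
{Hi/b/M} → row (-3,5) (5,2) (-3,5) (5,2) (-3,5) (5,2) (-3,4) (-3,4) (-3,4) (-3,4) (-3,4) (-3,4)
{Hi/b/C} → row (-3,5) (2,-1) (-3,5) (2,-1) (-3,5) (2,-1) (-3,4) (-3,4) (-3,4) (-3,4) (-3,4) (-3,4)
{Lo/a/L, Lo/a/M, Lo/a/C, Lo/b/L, Lo/b/M, Lo/b/C} → row (-3,4) (-3,4) (0,0) (0,0) (1,5) (1,5) (-3,4) (-3,4) (0,0) (0,0) (1,5) (1,5)
That's 7 distinct rows out of 12 strategies.

7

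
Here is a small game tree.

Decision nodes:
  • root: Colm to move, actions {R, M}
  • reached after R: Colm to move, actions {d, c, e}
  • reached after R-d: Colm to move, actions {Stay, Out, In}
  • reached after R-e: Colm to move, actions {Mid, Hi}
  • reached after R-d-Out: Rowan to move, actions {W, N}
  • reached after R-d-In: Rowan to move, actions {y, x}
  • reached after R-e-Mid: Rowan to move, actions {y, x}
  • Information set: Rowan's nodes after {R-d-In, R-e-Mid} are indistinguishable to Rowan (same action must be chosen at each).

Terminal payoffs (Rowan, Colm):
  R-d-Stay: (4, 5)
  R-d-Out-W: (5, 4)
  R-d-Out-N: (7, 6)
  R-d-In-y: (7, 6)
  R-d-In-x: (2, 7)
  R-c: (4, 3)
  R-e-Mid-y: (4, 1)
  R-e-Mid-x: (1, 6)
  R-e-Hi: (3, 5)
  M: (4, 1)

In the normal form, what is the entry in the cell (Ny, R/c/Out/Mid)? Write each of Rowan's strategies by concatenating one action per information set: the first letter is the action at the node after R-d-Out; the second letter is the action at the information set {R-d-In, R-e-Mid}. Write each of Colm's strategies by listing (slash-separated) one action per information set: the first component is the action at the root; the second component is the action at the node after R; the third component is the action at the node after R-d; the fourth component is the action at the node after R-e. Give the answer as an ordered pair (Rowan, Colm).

Trace the play path from the root:
  Colm plays R
  Colm plays c at [R]
→ terminal payoff (4, 3).
(Rowan's choice at the node after R-d-Out is never reached on this path, so it doesn't affect the outcome.)

(4, 3)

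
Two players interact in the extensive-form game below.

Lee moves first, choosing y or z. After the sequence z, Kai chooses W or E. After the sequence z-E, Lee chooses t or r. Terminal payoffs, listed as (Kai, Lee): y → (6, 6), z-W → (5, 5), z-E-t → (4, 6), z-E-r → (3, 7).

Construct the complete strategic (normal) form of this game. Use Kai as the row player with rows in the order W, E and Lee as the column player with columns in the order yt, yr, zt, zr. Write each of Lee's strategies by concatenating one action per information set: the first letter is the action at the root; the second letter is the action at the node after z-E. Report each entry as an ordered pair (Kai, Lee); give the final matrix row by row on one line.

Row W: yt→(6,6), yr→(6,6), zt→(5,5), zr→(5,5)
Row E: yt→(6,6), yr→(6,6), zt→(4,6), zr→(3,7)

W: (6,6) (6,6) (5,5) (5,5) | E: (6,6) (6,6) (4,6) (3,7)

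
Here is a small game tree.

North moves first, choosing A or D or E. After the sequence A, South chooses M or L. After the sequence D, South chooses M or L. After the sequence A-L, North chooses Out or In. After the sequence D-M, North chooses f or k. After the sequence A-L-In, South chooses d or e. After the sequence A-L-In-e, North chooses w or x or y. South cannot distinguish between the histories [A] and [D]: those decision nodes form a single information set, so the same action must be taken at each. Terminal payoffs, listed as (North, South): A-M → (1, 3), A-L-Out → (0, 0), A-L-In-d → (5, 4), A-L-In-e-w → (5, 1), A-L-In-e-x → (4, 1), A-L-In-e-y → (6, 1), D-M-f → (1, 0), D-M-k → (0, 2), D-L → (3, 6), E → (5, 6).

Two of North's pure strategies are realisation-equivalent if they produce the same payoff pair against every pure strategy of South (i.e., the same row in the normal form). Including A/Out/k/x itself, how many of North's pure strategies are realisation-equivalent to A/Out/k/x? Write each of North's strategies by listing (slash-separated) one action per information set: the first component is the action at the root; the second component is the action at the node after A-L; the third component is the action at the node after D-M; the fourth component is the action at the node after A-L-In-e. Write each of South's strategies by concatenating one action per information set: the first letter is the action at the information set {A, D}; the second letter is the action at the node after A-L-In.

Row for A/Out/k/x (columns Md, Me, Ld, Le): (1,3) (1,3) (0,0) (0,0).
Under A/Out/k/x, North's choice at the node after D-M and at the node after A-L-In-e can never be reached regardless of what South does, so varying those choices leaves every outcome unchanged.
Holding the reachable choices fixed and varying the unreachable ones freely already gives 2 × 3 = 6 equivalent strategies.
No other strategy reproduces this row, so those 6 are the full class: A/Out/f/w, A/Out/f/x, A/Out/f/y, A/Out/k/w, A/Out/k/x, A/Out/k/y.

6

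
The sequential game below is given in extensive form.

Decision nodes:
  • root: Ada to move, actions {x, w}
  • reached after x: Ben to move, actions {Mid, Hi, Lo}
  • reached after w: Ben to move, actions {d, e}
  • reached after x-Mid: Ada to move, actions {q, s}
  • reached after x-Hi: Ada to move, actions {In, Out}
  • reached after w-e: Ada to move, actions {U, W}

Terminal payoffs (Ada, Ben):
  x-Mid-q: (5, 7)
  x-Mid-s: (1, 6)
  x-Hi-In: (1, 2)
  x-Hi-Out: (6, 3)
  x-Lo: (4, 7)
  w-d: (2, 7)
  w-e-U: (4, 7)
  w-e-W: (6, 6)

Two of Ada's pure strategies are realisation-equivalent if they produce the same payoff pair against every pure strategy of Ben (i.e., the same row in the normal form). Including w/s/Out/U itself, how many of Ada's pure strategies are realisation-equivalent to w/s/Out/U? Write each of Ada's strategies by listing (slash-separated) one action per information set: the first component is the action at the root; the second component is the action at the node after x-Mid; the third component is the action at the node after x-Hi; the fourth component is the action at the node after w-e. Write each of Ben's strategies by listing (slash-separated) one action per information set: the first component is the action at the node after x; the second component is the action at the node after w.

Row for w/s/Out/U (columns Mid/d, Mid/e, Hi/d, Hi/e, Lo/d, Lo/e): (2,7) (4,7) (2,7) (4,7) (2,7) (4,7).
Under w/s/Out/U, Ada's choice at the node after x-Mid and at the node after x-Hi can never be reached regardless of what Ben does, so varying those choices leaves every outcome unchanged.
Holding the reachable choices fixed and varying the unreachable ones freely already gives 2 × 2 = 4 equivalent strategies.
No other strategy reproduces this row, so those 4 are the full class: w/q/In/U, w/q/Out/U, w/s/In/U, w/s/Out/U.

4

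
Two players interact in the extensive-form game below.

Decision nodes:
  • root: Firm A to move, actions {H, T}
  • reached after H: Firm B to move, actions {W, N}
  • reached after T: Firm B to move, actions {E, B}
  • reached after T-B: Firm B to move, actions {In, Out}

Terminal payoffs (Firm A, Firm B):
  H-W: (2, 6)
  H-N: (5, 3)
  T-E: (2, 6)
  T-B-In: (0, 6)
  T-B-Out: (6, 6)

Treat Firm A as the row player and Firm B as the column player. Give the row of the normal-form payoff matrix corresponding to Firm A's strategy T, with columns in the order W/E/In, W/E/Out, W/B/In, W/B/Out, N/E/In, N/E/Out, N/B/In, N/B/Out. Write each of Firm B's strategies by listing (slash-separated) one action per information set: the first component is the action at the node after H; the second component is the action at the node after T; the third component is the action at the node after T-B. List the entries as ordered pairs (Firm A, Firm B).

(2,6) (2,6) (0,6) (6,6) (2,6) (2,6) (0,6) (6,6)

vs W/E/In: Firm A plays T → Firm B plays E at [T] → (2, 6)
vs W/E/Out: Firm A plays T → Firm B plays E at [T] → (2, 6)
vs W/B/In: Firm A plays T → Firm B plays B at [T] → Firm B plays In at [T-B] → (0, 6)
vs W/B/Out: Firm A plays T → Firm B plays B at [T] → Firm B plays Out at [T-B] → (6, 6)
vs N/E/In: Firm A plays T → Firm B plays E at [T] → (2, 6)
vs N/E/Out: Firm A plays T → Firm B plays E at [T] → (2, 6)
vs N/B/In: Firm A plays T → Firm B plays B at [T] → Firm B plays In at [T-B] → (0, 6)
vs N/B/Out: Firm A plays T → Firm B plays B at [T] → Firm B plays Out at [T-B] → (6, 6)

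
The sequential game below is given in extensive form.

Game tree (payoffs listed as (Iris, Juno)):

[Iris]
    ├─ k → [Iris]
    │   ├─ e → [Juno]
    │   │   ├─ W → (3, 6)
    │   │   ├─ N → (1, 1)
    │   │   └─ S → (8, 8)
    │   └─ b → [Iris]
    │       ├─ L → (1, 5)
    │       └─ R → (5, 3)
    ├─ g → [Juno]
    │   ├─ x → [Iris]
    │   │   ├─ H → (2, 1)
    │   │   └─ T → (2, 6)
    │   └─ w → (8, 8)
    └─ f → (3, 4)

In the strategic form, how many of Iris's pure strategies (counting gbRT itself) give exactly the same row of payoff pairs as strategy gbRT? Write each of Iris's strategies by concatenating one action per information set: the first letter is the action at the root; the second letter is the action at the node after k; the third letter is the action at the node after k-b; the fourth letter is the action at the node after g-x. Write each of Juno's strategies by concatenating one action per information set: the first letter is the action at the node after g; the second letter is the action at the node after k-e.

Row for gbRT (columns xW, xN, xS, wW, wN, wS): (2,6) (2,6) (2,6) (8,8) (8,8) (8,8).
Under gbRT, Iris's choice at the node after k and at the node after k-b can never be reached regardless of what Juno does, so varying those choices leaves every outcome unchanged.
Holding the reachable choices fixed and varying the unreachable ones freely already gives 2 × 2 = 4 equivalent strategies.
No other strategy reproduces this row, so those 4 are the full class: geLT, geRT, gbLT, gbRT.

4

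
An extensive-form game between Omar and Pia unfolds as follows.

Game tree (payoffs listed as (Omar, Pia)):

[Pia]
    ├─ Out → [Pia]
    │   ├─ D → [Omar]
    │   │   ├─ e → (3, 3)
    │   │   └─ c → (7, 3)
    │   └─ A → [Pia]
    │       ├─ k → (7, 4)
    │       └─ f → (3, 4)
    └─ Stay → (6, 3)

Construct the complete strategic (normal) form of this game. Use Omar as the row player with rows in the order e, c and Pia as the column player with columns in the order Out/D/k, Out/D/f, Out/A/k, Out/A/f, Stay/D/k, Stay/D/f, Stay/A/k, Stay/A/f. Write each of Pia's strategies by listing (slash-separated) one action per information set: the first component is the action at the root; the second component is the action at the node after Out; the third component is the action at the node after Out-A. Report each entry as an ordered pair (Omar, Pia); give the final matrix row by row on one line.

Row e: Out/D/k→(3,3), Out/D/f→(3,3), Out/A/k→(7,4), Out/A/f→(3,4), Stay/D/k→(6,3), Stay/D/f→(6,3), Stay/A/k→(6,3), Stay/A/f→(6,3)
Row c: Out/D/k→(7,3), Out/D/f→(7,3), Out/A/k→(7,4), Out/A/f→(3,4), Stay/D/k→(6,3), Stay/D/f→(6,3), Stay/A/k→(6,3), Stay/A/f→(6,3)

e: (3,3) (3,3) (7,4) (3,4) (6,3) (6,3) (6,3) (6,3) | c: (7,3) (7,3) (7,4) (3,4) (6,3) (6,3) (6,3) (6,3)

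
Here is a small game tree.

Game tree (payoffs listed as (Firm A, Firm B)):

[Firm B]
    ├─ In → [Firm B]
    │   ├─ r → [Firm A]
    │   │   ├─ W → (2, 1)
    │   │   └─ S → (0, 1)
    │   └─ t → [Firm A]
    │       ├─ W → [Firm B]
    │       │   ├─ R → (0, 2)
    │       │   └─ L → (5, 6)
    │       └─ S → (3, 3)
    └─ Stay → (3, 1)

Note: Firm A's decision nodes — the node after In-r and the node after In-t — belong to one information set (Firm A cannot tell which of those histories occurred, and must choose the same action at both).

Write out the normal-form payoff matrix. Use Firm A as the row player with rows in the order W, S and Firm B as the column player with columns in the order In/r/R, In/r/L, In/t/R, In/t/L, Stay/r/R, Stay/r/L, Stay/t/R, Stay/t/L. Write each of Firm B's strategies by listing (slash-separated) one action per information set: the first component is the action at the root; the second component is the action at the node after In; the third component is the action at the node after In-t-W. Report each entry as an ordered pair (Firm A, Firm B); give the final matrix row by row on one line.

W: (2,1) (2,1) (0,2) (5,6) (3,1) (3,1) (3,1) (3,1) | S: (0,1) (0,1) (3,3) (3,3) (3,1) (3,1) (3,1) (3,1)

       In/r/R   In/r/L   In/t/R   In/t/L  Stay/r/R  Stay/r/L  Stay/t/R  Stay/t/L
   W    (2,1)    (2,1)    (0,2)    (5,6)    (3,1)    (3,1)    (3,1)    (3,1)
   S    (0,1)    (0,1)    (3,3)    (3,3)    (3,1)    (3,1)    (3,1)    (3,1)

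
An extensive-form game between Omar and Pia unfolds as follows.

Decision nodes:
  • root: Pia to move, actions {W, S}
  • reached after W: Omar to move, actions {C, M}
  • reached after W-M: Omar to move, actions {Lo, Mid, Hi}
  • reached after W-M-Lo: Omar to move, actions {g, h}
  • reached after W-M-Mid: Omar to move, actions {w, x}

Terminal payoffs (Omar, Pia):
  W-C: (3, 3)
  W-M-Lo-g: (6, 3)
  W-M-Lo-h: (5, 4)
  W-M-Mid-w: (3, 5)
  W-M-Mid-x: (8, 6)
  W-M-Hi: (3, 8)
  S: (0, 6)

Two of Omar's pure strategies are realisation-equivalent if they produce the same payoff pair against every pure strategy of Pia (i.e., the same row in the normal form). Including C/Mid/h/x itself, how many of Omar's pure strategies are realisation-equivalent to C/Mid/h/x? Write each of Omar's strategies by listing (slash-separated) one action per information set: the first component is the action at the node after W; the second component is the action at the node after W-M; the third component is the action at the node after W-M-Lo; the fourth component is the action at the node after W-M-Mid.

12

Row for C/Mid/h/x (columns W, S): (3,3) (0,6).
Under C/Mid/h/x, Omar's choice at the node after W-M and at the node after W-M-Lo and at the node after W-M-Mid can never be reached regardless of what Pia does, so varying those choices leaves every outcome unchanged.
Holding the reachable choices fixed and varying the unreachable ones freely already gives 3 × 2 × 2 = 12 equivalent strategies.
No other strategy reproduces this row, so those 12 are the full class: C/Lo/g/w, C/Lo/g/x, C/Lo/h/w, C/Lo/h/x, C/Mid/g/w, C/Mid/g/x, C/Mid/h/w, C/Mid/h/x, C/Hi/g/w, C/Hi/g/x, C/Hi/h/w, C/Hi/h/x.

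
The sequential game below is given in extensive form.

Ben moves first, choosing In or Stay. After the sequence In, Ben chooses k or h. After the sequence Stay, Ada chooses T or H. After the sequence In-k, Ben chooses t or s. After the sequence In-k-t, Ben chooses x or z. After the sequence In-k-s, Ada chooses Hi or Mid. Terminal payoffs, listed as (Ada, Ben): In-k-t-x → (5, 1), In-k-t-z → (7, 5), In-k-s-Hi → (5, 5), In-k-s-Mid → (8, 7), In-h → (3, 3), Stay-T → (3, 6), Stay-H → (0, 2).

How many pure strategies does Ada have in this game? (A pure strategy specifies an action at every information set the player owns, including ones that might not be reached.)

4

Ada owns the node after Stay with actions {T, H} — two choices.
Ada owns the node after In-k-s with actions {Hi, Mid} — two choices.
A pure strategy fixes one action at each information set independently, so the count is the product 2 × 2 = 4.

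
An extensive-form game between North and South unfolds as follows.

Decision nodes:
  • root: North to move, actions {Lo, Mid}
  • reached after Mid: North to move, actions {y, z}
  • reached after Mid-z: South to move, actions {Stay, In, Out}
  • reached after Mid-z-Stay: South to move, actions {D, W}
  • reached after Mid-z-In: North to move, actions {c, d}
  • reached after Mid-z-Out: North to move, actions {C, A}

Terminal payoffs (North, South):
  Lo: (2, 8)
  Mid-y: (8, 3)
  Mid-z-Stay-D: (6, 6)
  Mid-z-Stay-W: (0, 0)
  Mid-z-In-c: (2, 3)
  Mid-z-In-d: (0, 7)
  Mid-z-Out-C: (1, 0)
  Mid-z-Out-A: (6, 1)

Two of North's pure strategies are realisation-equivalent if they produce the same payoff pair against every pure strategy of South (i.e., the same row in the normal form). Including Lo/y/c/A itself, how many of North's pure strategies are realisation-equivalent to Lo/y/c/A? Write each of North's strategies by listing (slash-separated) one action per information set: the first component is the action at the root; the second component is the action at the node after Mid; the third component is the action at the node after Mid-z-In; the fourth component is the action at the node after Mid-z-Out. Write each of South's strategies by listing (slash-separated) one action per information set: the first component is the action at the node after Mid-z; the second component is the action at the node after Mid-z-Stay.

Row for Lo/y/c/A (columns Stay/D, Stay/W, In/D, In/W, Out/D, Out/W): (2,8) (2,8) (2,8) (2,8) (2,8) (2,8).
Under Lo/y/c/A, North's choice at the node after Mid and at the node after Mid-z-In and at the node after Mid-z-Out can never be reached regardless of what South does, so varying those choices leaves every outcome unchanged.
Holding the reachable choices fixed and varying the unreachable ones freely already gives 2 × 2 × 2 = 8 equivalent strategies.
No other strategy reproduces this row, so those 8 are the full class: Lo/y/c/C, Lo/y/c/A, Lo/y/d/C, Lo/y/d/A, Lo/z/c/C, Lo/z/c/A, Lo/z/d/C, Lo/z/d/A.

8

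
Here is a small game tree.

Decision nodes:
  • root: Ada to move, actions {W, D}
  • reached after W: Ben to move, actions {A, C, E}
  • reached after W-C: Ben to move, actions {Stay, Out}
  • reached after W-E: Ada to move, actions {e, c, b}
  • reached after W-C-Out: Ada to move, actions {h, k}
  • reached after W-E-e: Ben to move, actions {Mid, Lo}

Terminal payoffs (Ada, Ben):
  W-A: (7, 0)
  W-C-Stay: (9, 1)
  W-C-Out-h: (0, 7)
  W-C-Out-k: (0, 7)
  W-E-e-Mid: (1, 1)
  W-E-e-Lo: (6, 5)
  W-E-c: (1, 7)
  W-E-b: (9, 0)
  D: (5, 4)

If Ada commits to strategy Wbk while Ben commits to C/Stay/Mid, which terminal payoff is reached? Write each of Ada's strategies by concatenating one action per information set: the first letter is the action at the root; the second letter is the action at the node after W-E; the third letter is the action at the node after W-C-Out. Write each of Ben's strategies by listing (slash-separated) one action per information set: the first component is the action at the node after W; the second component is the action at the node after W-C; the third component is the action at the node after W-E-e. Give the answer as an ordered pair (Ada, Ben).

(9, 1)

Trace the play path from the root:
  Ada plays W
  Ben plays C at [W]
  Ben plays Stay at [W-C]
→ terminal payoff (9, 1).
(Ada's choice at the node after W-E is never reached on this path, so it doesn't affect the outcome.)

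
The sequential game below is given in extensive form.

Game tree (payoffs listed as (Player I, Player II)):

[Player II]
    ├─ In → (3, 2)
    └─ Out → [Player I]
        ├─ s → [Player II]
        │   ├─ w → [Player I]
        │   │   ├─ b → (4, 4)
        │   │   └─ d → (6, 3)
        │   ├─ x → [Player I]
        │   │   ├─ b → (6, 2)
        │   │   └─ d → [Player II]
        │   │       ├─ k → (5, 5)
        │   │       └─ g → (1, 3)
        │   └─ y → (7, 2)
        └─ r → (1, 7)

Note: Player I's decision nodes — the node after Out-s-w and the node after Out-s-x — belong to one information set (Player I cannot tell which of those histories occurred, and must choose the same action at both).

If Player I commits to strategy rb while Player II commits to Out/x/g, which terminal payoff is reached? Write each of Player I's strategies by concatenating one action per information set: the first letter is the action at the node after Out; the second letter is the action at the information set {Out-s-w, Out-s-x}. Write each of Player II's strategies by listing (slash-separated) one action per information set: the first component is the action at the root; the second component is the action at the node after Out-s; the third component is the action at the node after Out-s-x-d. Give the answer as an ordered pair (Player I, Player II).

(1, 7)

Trace the play path from the root:
  Player II plays Out
  Player I plays r at [Out]
→ terminal payoff (1, 7).
(Player I's choice at the information set {Out-s-w, Out-s-x} is never reached on this path, so it doesn't affect the outcome.)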